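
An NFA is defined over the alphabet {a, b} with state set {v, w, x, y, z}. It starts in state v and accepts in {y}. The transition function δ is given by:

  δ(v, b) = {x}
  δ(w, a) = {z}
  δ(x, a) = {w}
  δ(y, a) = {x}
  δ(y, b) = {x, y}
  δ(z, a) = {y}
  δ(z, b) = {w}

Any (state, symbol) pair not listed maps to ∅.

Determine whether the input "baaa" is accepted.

Start in {v}.
Read 'b': v→{x}; now {x}.
Read 'a': x→{w}; now {w}.
Read 'a': w→{z}; now {z}.
Read 'a': z→{y}; now {y}.
The final set {y} contains the accepting state y.

Yes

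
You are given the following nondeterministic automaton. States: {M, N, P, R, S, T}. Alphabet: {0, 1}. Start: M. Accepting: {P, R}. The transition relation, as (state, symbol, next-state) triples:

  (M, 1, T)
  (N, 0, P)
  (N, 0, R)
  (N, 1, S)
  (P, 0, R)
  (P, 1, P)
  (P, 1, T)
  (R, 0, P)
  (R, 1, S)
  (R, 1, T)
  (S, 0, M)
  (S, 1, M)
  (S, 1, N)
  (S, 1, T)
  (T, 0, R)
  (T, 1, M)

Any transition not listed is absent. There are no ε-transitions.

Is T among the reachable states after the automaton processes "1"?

Yes

Start in {M}.
Read '1': M→{T}; now {T}.
State T is in {T}.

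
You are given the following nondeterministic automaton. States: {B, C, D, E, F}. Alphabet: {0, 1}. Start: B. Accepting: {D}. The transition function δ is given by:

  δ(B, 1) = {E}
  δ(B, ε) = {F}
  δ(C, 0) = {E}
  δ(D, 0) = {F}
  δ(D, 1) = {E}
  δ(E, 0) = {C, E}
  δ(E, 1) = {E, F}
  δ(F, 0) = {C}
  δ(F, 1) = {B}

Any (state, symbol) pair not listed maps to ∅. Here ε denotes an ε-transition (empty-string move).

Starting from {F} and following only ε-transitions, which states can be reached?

Begin with {F}.
No ε-moves leave this set, so the closure equals the set itself.

{F}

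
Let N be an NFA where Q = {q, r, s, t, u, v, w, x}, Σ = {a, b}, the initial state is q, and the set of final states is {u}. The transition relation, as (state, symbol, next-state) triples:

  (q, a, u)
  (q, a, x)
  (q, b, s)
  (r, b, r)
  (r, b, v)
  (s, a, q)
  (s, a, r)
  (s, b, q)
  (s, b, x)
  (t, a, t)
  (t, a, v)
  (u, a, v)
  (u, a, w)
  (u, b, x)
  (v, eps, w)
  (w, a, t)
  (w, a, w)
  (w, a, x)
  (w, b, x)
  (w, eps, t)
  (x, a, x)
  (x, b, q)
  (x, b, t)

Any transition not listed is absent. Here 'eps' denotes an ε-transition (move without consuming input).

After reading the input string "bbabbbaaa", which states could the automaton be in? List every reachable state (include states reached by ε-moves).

Start in {q}.
Read 'b': {q} → {s}.
Read 'b': {s} → {q, x}.
Read 'a': {q, x} → {u, x}.
Read 'b': {u, x} → {q, t, x}.
Read 'b': {q, t, x} → {q, s, t}.
Read 'b': {q, s, t} → {q, s, x}.
Read 'a': {q, s, x} → {q, r, u, x}.
Read 'a': {q, r, u, x} → {t, u, v, w, x}.
Read 'a': {t, u, v, w, x} → {t, v, w, x}.

{t, v, w, x}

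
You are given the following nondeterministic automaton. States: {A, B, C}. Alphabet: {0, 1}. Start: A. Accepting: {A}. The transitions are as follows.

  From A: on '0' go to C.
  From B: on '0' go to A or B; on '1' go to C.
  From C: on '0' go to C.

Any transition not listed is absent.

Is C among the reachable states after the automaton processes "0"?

Start in {A}.
Read '0': A→{C}; now {C}.
State C is in {C}.

Yes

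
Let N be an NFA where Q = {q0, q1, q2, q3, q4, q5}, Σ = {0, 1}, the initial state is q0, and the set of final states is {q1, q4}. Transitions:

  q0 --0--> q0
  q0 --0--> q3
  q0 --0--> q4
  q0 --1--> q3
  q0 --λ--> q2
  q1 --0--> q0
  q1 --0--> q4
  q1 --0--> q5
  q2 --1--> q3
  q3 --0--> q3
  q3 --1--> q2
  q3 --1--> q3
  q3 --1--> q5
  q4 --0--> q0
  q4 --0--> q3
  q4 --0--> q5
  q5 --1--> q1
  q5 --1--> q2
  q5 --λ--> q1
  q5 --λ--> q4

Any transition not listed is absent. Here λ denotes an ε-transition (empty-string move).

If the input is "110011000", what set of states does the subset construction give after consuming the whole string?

Start: ε-closure({q0}) = {q0, q2}.
Read '1': {q0, q2} → {q3}.
Read '1': {q3} → {q1, q2, q3, q4, q5}.
Read '0': {q1, q2, q3, q4, q5} → {q0, q1, q2, q3, q4, q5}.
Read '0': {q0, q1, q2, q3, q4, q5} → {q0, q1, q2, q3, q4, q5}.
Read '1': {q0, q1, q2, q3, q4, q5} → {q1, q2, q3, q4, q5}.
Read '1': {q1, q2, q3, q4, q5} → {q1, q2, q3, q4, q5}.
Read '0': {q1, q2, q3, q4, q5} → {q0, q1, q2, q3, q4, q5}.
Read '0': {q0, q1, q2, q3, q4, q5} → {q0, q1, q2, q3, q4, q5}.
Read '0': {q0, q1, q2, q3, q4, q5} → {q0, q1, q2, q3, q4, q5}.

{q0, q1, q2, q3, q4, q5}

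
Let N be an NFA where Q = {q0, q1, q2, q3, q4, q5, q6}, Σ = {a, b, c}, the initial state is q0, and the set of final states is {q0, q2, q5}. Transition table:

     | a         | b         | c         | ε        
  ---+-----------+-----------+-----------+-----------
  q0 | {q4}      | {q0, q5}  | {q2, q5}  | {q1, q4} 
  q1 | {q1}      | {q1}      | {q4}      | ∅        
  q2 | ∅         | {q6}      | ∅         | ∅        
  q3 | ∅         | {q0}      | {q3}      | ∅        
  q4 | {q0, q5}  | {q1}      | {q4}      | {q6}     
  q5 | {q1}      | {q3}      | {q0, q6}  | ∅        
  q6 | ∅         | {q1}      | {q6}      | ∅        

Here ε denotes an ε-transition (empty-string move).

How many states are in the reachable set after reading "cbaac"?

Start: ε-closure({q0}) = {q0, q1, q4, q6}.
Read 'c': q0→{q2, q5}, q1→{q4}, q4→{q4}, q6→{q6}; now {q2, q4, q5, q6}.
Read 'b': q2→{q6}, q4→{q1}, q5→{q3}, q6→{q1}; now {q1, q3, q6}.
Read 'a': q1→{q1}, q3→∅, q6→∅; now {q1}.
Read 'a': q1→{q1}; now {q1}.
Read 'c': q1→{q4}; union {q4}; ε-closure = {q4, q6}.
That set has 2 states.

2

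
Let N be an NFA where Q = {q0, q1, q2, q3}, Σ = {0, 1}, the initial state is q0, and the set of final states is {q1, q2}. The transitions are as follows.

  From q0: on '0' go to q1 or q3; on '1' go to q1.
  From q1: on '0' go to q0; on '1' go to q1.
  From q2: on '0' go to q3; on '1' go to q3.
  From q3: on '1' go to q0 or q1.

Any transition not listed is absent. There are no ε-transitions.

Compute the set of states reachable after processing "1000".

{q0}

Start in {q0}.
Read '1': q0→{q1}; now {q1}.
Read '0': q1→{q0}; now {q0}.
Read '0': q0→{q1, q3}; now {q1, q3}.
Read '0': q1→{q0}, q3→∅; now {q0}.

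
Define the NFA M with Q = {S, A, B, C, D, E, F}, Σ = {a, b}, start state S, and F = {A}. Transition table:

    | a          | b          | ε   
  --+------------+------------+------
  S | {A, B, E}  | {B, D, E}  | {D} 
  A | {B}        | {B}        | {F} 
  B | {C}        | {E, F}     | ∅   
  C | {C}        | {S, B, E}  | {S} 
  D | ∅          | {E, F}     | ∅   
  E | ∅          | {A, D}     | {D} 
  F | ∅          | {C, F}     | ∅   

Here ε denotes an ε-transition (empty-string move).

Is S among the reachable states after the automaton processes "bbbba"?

Yes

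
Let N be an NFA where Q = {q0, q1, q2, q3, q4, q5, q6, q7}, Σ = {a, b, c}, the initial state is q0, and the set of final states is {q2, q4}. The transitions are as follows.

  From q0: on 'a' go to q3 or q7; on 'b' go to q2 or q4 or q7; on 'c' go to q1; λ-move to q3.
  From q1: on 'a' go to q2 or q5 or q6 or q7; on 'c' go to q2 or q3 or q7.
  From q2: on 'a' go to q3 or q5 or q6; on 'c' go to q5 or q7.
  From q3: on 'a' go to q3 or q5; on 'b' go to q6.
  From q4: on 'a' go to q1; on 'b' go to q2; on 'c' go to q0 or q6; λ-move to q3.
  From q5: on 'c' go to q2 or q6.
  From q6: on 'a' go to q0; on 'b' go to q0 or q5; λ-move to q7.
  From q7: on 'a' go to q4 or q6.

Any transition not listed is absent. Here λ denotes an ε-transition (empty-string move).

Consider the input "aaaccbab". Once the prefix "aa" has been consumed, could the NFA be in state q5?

Start: ε-closure({q0}) = {q0, q3}.
Read 'a': q0→{q3, q7}, q3→{q3, q5}; now {q3, q5, q7}.
Read 'a': q3→{q3, q5}, q5→∅, q7→{q4, q6}; union {q3, q4, q5, q6}; ε-closure = {q3, q4, q5, q6, q7}.
State q5 is in {q3, q4, q5, q6, q7}.

Yes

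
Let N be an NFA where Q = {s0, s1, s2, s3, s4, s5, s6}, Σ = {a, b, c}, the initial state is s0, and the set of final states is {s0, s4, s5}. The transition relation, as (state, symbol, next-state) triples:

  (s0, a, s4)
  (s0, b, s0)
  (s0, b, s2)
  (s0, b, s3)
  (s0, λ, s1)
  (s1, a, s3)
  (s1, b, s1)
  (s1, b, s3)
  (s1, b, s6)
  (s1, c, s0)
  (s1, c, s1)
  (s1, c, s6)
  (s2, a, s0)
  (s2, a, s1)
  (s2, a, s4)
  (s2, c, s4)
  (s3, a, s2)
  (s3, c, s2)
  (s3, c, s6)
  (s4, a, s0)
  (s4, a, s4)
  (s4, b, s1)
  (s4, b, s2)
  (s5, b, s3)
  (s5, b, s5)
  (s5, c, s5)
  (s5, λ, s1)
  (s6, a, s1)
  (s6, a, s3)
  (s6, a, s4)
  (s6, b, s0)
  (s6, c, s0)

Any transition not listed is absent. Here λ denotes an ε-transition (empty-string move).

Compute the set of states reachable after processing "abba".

{s1, s2, s3, s4}

Start: ε-closure({s0}) = {s0, s1}.
Read 'a': s0→{s4}, s1→{s3}; now {s3, s4}.
Read 'b': s3→∅, s4→{s1, s2}; now {s1, s2}.
Read 'b': s1→{s1, s3, s6}, s2→∅; now {s1, s3, s6}.
Read 'a': s1→{s3}, s3→{s2}, s6→{s1, s3, s4}; now {s1, s2, s3, s4}.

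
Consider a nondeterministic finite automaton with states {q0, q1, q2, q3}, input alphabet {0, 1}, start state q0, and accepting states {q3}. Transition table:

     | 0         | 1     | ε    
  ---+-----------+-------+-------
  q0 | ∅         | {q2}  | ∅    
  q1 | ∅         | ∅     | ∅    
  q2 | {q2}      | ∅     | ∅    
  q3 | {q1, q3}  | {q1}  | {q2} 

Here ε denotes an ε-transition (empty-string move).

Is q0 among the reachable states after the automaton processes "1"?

Start in {q0}.
Read '1': q0→{q2}; now {q2}.
State q0 is not in {q2}.

No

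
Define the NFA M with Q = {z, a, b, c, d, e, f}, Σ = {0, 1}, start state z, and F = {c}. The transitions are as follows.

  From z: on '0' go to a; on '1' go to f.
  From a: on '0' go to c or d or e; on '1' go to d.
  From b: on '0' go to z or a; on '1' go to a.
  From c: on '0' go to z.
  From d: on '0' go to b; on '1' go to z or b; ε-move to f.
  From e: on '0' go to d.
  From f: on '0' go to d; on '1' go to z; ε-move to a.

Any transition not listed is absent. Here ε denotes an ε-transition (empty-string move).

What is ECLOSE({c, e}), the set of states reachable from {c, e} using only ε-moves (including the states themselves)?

Begin with {c, e}.
No ε-moves leave this set, so the closure equals the set itself.

{c, e}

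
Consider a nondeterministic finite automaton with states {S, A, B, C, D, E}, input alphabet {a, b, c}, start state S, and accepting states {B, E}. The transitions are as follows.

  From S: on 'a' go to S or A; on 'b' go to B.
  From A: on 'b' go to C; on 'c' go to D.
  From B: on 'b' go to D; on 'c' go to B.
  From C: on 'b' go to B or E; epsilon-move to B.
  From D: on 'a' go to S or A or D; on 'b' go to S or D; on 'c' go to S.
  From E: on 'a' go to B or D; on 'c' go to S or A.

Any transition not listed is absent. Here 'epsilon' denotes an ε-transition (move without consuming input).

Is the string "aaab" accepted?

Start in {S}.
Read 'a': {S} → {S, A}.
Read 'a': {S, A} → {S, A}.
Read 'a': {S, A} → {S, A}.
Read 'b': {S, A} → {B, C}.
The final set {B, C} contains the accepting state B.

Yes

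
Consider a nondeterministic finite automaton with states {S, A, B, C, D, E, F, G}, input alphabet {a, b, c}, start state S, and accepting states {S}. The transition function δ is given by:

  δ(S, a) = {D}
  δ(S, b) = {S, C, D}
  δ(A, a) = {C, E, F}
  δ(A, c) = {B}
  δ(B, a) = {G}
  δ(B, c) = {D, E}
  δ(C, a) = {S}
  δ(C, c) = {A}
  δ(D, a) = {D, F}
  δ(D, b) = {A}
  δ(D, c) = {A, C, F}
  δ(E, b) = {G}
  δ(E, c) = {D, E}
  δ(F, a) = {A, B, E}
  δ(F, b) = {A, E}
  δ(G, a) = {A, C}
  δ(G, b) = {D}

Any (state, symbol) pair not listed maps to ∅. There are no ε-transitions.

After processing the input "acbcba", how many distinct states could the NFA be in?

Start in {S}.
Read 'a': S→{D}; now {D}.
Read 'c': D→{A, C, F}; now {A, C, F}.
Read 'b': A→∅, C→∅, F→{A, E}; now {A, E}.
Read 'c': A→{B}, E→{D, E}; now {B, D, E}.
Read 'b': B→∅, D→{A}, E→{G}; now {A, G}.
Read 'a': A→{C, E, F}, G→{A, C}; now {A, C, E, F}.
That set has 4 states.

4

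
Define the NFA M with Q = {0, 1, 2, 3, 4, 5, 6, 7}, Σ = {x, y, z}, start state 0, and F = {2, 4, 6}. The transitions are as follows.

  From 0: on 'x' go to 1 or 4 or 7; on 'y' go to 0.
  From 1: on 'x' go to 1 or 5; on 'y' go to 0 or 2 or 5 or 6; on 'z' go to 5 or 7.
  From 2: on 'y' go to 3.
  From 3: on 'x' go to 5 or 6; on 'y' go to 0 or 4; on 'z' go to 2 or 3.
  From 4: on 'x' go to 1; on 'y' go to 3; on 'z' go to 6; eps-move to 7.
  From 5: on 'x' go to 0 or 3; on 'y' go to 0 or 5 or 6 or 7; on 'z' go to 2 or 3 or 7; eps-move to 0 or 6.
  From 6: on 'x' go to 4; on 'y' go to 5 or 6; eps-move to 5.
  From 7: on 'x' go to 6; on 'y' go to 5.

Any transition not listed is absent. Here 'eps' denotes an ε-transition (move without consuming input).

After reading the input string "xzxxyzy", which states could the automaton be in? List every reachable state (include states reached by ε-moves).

{0, 3, 4, 5, 6, 7}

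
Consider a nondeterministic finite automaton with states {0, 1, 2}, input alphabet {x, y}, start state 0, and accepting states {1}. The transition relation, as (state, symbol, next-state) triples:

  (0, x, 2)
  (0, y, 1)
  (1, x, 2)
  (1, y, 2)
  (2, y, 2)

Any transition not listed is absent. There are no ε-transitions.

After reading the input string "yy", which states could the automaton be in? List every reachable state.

{2}

Start in {0}.
Read 'y': 0→{1}; now {1}.
Read 'y': 1→{2}; now {2}.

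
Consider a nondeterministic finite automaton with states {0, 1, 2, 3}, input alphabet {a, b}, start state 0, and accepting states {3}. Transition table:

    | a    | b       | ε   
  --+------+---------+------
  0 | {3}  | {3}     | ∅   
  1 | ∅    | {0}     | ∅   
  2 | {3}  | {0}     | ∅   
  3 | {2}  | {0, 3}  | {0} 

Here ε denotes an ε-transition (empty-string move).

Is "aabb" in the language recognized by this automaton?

Yes

Start in {0}.
Read 'a': 0→{3}; union {3}; ε-closure = {0, 3}.
Read 'a': 0→{3}, 3→{2}; union {2, 3}; ε-closure = {0, 2, 3}.
Read 'b': 0→{3}, 2→{0}, 3→{0, 3}; now {0, 3}.
Read 'b': 0→{3}, 3→{0, 3}; now {0, 3}.
The final set {0, 3} contains the accepting state 3.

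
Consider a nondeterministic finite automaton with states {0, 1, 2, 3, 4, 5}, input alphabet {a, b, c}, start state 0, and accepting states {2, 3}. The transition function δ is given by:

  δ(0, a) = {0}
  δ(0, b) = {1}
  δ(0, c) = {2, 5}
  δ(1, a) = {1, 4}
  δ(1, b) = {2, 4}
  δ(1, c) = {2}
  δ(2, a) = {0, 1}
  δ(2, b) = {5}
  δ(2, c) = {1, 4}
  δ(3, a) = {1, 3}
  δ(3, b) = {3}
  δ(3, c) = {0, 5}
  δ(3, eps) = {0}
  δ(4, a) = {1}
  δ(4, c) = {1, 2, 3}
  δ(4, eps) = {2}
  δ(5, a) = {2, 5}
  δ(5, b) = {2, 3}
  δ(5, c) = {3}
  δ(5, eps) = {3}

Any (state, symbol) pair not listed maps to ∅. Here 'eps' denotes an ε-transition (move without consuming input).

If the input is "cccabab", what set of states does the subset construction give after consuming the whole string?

Start in {0}.
Read 'c': {0} → {0, 2, 3, 5}.
Read 'c': {0, 2, 3, 5} → {0, 1, 2, 3, 4, 5}.
Read 'c': {0, 1, 2, 3, 4, 5} → {0, 1, 2, 3, 4, 5}.
Read 'a': {0, 1, 2, 3, 4, 5} → {0, 1, 2, 3, 4, 5}.
Read 'b': {0, 1, 2, 3, 4, 5} → {0, 1, 2, 3, 4, 5}.
Read 'a': {0, 1, 2, 3, 4, 5} → {0, 1, 2, 3, 4, 5}.
Read 'b': {0, 1, 2, 3, 4, 5} → {0, 1, 2, 3, 4, 5}.

{0, 1, 2, 3, 4, 5}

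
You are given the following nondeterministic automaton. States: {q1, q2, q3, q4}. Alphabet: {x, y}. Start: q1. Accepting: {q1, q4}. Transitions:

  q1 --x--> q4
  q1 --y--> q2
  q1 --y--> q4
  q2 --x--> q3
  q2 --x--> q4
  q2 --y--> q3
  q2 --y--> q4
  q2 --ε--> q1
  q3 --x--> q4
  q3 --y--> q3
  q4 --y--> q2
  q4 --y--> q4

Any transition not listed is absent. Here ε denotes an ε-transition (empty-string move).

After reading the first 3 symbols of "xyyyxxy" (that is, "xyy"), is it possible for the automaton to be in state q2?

Yes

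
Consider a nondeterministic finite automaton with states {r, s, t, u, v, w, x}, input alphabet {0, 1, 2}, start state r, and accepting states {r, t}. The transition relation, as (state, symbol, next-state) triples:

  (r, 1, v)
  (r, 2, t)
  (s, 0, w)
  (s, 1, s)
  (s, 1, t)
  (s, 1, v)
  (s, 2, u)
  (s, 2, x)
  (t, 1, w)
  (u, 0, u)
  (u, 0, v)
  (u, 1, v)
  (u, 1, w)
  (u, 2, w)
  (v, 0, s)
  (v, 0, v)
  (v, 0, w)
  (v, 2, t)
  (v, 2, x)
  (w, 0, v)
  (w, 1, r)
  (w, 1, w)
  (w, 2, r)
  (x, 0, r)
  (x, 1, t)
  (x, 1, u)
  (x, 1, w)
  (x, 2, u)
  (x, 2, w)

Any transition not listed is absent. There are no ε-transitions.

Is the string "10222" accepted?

Start in {r}.
Read '1': {r} → {v}.
Read '0': {v} → {s, v, w}.
Read '2': {s, v, w} → {r, t, u, x}.
Read '2': {r, t, u, x} → {t, u, w}.
Read '2': {t, u, w} → {r, w}.
The final set {r, w} contains the accepting state r.

Yes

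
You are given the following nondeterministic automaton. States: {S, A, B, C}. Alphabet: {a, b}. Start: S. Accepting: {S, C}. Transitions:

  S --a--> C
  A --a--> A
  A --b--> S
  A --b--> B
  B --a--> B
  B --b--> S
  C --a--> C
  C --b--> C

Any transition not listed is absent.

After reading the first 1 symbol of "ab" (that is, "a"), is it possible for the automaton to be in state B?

Start in {S}.
Read 'a': S→{C}; now {C}.
State B is not in {C}.

No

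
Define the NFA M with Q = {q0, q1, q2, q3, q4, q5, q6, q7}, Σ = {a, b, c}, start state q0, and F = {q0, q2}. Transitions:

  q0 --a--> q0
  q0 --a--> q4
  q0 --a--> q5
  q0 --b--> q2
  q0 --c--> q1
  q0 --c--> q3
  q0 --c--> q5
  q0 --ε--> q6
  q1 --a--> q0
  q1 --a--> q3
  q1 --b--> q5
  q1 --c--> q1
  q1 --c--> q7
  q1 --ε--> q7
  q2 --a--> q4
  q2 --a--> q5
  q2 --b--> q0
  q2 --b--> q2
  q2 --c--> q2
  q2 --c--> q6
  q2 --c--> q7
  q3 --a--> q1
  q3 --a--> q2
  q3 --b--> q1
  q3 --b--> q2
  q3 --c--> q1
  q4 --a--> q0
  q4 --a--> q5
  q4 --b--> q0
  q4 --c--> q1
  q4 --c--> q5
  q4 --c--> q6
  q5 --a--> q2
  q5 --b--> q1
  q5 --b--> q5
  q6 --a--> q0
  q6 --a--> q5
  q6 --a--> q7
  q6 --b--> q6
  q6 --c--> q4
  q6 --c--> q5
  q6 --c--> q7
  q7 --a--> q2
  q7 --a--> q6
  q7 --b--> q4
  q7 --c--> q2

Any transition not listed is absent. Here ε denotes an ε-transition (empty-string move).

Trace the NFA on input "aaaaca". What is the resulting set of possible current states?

{q0, q1, q2, q3, q4, q5, q6, q7}

Start: ε-closure({q0}) = {q0, q6}.
Read 'a': q0→{q0, q4, q5}, q6→{q0, q5, q7}; union {q0, q4, q5, q7}; ε-closure = {q0, q4, q5, q6, q7}.
Read 'a': q0→{q0, q4, q5}, q4→{q0, q5}, q5→{q2}, q6→{q0, q5, q7}, q7→{q2, q6}; now {q0, q2, q4, q5, q6, q7}.
Read 'a': q0→{q0, q4, q5}, q2→{q4, q5}, q4→{q0, q5}, q5→{q2}, q6→{q0, q5, q7}, q7→{q2, q6}; now {q0, q2, q4, q5, q6, q7}.
Read 'a': q0→{q0, q4, q5}, q2→{q4, q5}, q4→{q0, q5}, q5→{q2}, q6→{q0, q5, q7}, q7→{q2, q6}; now {q0, q2, q4, q5, q6, q7}.
Read 'c': q0→{q1, q3, q5}, q2→{q2, q6, q7}, q4→{q1, q5, q6}, q5→∅, q6→{q4, q5, q7}, q7→{q2}; now {q1, q2, q3, q4, q5, q6, q7}.
Read 'a': q1→{q0, q3}, q2→{q4, q5}, q3→{q1, q2}, q4→{q0, q5}, q5→{q2}, q6→{q0, q5, q7}, q7→{q2, q6}; now {q0, q1, q2, q3, q4, q5, q6, q7}.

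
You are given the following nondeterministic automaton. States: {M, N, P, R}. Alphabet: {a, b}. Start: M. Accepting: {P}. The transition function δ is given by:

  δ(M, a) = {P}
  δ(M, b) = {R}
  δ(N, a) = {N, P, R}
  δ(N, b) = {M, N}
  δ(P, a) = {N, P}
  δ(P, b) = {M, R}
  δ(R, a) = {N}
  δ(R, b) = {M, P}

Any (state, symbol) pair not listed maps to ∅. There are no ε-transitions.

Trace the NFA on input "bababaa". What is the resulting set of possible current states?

{N, P, R}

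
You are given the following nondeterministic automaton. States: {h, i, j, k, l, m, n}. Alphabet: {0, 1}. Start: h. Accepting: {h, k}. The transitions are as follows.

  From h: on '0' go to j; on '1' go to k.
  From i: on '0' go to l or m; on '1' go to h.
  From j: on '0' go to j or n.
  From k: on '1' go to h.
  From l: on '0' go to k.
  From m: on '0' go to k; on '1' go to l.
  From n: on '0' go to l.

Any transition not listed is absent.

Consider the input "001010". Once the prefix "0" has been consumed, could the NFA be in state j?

Yes

Start in {h}.
Read '0': h→{j}; now {j}.
State j is in {j}.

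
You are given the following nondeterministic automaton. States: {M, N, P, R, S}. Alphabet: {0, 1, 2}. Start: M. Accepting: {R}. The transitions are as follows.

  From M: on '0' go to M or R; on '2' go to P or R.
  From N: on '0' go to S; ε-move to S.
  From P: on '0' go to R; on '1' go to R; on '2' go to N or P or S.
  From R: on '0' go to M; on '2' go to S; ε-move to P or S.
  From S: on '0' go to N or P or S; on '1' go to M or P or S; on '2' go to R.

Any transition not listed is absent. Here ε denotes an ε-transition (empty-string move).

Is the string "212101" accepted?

Start in {M}.
Read '2': M→{P, R}; union {P, R}; ε-closure = {P, R, S}.
Read '1': P→{R}, R→∅, S→{M, P, S}; now {M, P, R, S}.
Read '2': M→{P, R}, P→{N, P, S}, R→{S}, S→{R}; now {N, P, R, S}.
Read '1': N→∅, P→{R}, R→∅, S→{M, P, S}; now {M, P, R, S}.
Read '0': M→{M, R}, P→{R}, R→{M}, S→{N, P, S}; now {M, N, P, R, S}.
Read '1': M→∅, N→∅, P→{R}, R→∅, S→{M, P, S}; now {M, P, R, S}.
The final set {M, P, R, S} contains the accepting state R.

Yes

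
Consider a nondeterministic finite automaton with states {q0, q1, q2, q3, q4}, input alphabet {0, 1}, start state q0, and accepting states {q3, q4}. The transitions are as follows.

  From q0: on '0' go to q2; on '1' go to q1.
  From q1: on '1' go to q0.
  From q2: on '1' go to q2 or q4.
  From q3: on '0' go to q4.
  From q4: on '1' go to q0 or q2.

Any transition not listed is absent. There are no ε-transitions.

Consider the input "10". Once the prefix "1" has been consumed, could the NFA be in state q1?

Start in {q0}.
Read '1': q0→{q1}; now {q1}.
State q1 is in {q1}.

Yes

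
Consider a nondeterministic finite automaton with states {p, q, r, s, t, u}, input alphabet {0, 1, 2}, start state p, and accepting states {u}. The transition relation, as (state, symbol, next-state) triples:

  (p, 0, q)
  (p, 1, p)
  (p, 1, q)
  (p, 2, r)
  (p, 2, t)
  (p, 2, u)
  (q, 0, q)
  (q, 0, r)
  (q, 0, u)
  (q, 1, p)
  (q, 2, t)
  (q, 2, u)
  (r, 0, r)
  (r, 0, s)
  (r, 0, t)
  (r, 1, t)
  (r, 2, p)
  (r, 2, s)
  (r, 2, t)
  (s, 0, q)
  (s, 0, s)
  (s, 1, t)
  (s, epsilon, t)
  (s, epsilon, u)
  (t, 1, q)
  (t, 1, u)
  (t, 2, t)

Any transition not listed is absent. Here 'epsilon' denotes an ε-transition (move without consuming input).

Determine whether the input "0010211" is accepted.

No

Start in {p}.
Read '0': {p} → {q}.
Read '0': {q} → {q, r, u}.
Read '1': {q, r, u} → {p, t}.
Read '0': {p, t} → {q}.
Read '2': {q} → {t, u}.
Read '1': {t, u} → {q, u}.
Read '1': {q, u} → {p}.
The final set {p} contains no accepting state.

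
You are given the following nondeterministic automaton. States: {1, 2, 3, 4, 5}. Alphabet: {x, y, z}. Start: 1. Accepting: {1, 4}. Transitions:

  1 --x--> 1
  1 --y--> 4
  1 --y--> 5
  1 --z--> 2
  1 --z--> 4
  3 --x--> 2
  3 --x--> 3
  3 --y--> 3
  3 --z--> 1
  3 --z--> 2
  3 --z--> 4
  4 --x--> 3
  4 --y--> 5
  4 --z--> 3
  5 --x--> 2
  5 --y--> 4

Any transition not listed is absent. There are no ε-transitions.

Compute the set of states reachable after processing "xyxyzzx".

{2, 3}

Start in {1}.
Read 'x': {1} → {1}.
Read 'y': {1} → {4, 5}.
Read 'x': {4, 5} → {2, 3}.
Read 'y': {2, 3} → {3}.
Read 'z': {3} → {1, 2, 4}.
Read 'z': {1, 2, 4} → {2, 3, 4}.
Read 'x': {2, 3, 4} → {2, 3}.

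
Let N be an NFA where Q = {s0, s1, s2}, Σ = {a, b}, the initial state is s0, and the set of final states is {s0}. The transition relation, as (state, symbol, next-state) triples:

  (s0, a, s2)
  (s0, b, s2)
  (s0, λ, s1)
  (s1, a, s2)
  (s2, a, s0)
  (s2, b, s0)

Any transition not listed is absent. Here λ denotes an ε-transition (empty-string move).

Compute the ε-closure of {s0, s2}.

{s0, s1, s2}

Begin with {s0, s2}.
ε-move s0 → s1; add s1.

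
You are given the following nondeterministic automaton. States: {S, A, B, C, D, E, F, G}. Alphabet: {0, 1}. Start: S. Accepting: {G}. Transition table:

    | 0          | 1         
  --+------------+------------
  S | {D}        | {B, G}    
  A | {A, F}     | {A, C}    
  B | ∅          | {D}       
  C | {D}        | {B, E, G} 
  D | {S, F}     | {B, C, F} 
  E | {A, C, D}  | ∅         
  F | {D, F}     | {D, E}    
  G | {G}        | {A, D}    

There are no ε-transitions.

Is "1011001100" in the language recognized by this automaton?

Start in {S}.
Read '1': {S} → {B, G}.
Read '0': {B, G} → {G}.
Read '1': {G} → {A, D}.
Read '1': {A, D} → {A, B, C, F}.
Read '0': {A, B, C, F} → {A, D, F}.
Read '0': {A, D, F} → {S, A, D, F}.
Read '1': {S, A, D, F} → {A, B, C, D, E, F, G}.
Read '1': {A, B, C, D, E, F, G} → {A, B, C, D, E, F, G}.
Read '0': {A, B, C, D, E, F, G} → {S, A, C, D, F, G}.
Read '0': {S, A, C, D, F, G} → {S, A, D, F, G}.
The final set {S, A, D, F, G} contains the accepting state G.

Yes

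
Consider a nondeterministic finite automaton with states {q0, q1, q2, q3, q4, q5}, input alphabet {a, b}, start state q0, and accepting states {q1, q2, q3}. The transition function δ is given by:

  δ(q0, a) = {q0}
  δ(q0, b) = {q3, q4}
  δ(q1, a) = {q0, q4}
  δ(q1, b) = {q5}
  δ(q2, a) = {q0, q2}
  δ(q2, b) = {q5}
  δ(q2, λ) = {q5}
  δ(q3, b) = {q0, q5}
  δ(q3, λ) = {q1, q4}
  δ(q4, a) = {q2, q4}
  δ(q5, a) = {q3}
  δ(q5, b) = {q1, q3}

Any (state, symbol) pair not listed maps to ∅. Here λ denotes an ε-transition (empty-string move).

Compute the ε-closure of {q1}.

{q1}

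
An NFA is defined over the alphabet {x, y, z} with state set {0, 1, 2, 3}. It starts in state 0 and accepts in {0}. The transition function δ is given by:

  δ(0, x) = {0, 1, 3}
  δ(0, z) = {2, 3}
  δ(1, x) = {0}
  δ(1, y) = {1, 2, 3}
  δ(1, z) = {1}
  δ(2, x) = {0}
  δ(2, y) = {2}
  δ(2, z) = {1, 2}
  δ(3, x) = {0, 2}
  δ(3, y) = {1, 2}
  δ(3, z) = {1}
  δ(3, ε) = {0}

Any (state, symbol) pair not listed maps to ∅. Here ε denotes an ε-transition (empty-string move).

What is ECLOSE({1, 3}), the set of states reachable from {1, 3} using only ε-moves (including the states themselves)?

Begin with {1, 3}.
ε-move 3 → 0; add 0.

{0, 1, 3}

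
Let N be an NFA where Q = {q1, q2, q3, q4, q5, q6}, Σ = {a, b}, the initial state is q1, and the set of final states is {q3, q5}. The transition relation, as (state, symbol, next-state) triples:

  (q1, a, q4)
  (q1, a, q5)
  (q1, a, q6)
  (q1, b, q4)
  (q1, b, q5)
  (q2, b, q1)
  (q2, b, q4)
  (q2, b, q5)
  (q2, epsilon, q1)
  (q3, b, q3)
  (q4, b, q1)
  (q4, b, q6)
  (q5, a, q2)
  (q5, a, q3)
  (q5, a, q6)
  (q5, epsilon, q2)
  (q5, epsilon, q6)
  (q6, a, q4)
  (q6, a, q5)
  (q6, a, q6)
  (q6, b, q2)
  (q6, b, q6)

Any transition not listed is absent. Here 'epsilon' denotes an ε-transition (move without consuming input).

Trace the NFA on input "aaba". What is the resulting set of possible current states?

Start in {q1}.
Read 'a': q1→{q4, q5, q6}; union {q4, q5, q6}; ε-closure = {q1, q2, q4, q5, q6}.
Read 'a': q1→{q4, q5, q6}, q2→∅, q4→∅, q5→{q2, q3, q6}, q6→{q4, q5, q6}; union {q2, q3, q4, q5, q6}; ε-closure = {q1, q2, q3, q4, q5, q6}.
Read 'b': q1→{q4, q5}, q2→{q1, q4, q5}, q3→{q3}, q4→{q1, q6}, q5→∅, q6→{q2, q6}; now {q1, q2, q3, q4, q5, q6}.
Read 'a': q1→{q4, q5, q6}, q2→∅, q3→∅, q4→∅, q5→{q2, q3, q6}, q6→{q4, q5, q6}; union {q2, q3, q4, q5, q6}; ε-closure = {q1, q2, q3, q4, q5, q6}.

{q1, q2, q3, q4, q5, q6}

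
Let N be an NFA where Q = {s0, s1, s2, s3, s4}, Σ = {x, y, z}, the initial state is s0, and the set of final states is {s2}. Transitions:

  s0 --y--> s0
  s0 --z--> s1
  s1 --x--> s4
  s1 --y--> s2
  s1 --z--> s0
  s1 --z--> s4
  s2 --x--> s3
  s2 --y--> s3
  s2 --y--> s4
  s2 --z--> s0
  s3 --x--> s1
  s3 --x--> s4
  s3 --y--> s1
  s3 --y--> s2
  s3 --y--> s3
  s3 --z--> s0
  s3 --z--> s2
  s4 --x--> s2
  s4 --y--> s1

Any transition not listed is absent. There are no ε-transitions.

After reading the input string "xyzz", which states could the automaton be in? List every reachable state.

Start in {s0}.
Read 'x': {s0} → ∅.
The set is empty and remains empty for the remaining 3 symbols.

∅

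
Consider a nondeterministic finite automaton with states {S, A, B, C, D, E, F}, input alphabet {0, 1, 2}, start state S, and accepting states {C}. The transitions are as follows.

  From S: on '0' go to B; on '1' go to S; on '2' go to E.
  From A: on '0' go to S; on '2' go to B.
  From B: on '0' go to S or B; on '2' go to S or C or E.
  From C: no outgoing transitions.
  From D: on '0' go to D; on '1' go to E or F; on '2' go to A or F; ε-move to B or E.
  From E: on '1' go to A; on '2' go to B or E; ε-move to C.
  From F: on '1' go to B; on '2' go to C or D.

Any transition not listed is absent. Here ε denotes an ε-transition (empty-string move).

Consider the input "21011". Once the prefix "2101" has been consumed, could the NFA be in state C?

No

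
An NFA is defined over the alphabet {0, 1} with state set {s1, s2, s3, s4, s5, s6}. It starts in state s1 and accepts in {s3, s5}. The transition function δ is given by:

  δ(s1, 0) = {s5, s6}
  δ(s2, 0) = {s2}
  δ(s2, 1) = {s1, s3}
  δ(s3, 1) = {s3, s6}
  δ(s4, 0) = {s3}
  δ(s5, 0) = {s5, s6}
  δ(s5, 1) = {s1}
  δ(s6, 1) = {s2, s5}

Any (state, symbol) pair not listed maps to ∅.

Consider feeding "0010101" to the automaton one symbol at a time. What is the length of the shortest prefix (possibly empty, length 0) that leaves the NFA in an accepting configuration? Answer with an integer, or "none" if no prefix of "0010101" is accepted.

Start in {s1}.
Read '0': s1→{s5, s6}; now {s5, s6}.
None of the earlier sets intersect F, but {s5, s6} does.

1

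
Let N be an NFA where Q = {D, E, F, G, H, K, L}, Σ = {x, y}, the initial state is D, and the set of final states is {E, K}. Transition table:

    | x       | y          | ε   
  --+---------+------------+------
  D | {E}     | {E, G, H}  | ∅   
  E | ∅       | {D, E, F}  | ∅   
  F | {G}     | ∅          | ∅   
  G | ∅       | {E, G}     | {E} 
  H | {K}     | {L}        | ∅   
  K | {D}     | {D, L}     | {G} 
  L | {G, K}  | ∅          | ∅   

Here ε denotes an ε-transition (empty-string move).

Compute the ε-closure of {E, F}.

Begin with {E, F}.
No ε-moves leave this set, so the closure equals the set itself.

{E, F}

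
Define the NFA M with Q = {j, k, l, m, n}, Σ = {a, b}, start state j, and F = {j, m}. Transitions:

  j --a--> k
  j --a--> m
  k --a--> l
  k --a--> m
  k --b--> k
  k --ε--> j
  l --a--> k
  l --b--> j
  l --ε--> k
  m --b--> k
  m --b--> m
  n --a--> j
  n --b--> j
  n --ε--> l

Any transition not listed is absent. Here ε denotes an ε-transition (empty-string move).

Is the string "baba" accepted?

No

Start in {j}.
Read 'b': {j} → ∅.
The set is empty and remains empty for the remaining 3 symbols.
The final set ∅ contains no accepting state.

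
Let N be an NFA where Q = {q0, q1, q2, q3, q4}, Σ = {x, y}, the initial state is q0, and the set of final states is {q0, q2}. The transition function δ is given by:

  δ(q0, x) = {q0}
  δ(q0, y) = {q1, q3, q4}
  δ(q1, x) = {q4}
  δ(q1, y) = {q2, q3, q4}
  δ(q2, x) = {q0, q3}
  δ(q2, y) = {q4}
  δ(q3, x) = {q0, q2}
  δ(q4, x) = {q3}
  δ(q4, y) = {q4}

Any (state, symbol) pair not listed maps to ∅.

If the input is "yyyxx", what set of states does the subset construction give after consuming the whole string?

{q0, q2}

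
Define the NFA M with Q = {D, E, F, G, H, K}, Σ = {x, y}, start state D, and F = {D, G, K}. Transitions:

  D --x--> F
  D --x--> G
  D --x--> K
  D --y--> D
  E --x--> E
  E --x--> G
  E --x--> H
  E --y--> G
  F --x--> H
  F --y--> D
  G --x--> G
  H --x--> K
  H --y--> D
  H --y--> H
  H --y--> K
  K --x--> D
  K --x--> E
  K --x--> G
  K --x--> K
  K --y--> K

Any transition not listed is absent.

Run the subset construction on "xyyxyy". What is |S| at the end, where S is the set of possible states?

2

Start in {D}.
Read 'x': D→{F, G, K}; now {F, G, K}.
Read 'y': F→{D}, G→∅, K→{K}; now {D, K}.
Read 'y': D→{D}, K→{K}; now {D, K}.
Read 'x': D→{F, G, K}, K→{D, E, G, K}; now {D, E, F, G, K}.
Read 'y': D→{D}, E→{G}, F→{D}, G→∅, K→{K}; now {D, G, K}.
Read 'y': D→{D}, G→∅, K→{K}; now {D, K}.
That set has 2 states.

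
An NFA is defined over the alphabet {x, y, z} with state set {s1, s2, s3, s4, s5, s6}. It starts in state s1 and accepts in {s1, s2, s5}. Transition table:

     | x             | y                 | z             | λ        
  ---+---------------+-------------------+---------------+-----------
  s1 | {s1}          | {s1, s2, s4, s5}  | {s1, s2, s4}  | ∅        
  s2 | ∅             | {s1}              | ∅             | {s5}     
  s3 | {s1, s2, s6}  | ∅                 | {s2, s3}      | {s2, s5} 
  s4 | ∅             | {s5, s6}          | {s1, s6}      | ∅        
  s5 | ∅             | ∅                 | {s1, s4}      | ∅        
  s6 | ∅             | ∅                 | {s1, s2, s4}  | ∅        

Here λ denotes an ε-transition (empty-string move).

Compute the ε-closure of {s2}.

Begin with {s2}.
ε-move s2 → s5; add s5.

{s2, s5}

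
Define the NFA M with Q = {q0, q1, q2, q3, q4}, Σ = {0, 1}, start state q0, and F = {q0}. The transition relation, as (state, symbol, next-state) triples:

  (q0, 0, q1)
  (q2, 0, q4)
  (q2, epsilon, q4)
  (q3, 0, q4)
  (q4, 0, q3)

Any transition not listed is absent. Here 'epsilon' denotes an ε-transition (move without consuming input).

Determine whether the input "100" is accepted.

No

Start in {q0}.
Read '1': {q0} → ∅.
The set is empty and remains empty for the remaining 2 symbols.
The final set ∅ contains no accepting state.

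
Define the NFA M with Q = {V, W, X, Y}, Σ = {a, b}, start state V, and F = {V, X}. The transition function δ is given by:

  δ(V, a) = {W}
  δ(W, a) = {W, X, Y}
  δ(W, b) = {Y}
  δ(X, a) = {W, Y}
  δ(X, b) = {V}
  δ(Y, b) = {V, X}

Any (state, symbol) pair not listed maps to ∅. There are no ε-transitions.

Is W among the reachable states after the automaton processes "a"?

Start in {V}.
Read 'a': {V} → {W}.
State W is in {W}.

Yes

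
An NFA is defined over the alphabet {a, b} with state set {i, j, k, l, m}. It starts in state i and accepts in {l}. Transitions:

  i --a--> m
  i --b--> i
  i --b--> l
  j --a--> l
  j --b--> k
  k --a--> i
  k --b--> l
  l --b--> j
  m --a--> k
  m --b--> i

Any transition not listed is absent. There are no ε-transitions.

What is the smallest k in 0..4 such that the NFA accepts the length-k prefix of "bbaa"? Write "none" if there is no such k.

1

Start in {i}.
Read 'b': {i} → {i, l}.
None of the earlier sets intersect F, but {i, l} does.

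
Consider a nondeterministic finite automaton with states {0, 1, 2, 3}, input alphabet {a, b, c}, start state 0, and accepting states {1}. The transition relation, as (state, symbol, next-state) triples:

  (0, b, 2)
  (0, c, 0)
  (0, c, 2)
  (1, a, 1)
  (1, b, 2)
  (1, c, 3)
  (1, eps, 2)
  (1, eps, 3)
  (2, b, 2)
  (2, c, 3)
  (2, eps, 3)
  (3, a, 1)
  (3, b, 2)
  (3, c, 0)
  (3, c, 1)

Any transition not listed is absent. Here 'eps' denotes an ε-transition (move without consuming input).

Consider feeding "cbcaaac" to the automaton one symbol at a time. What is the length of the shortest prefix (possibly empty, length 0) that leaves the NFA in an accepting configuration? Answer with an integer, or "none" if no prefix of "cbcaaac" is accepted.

3

Start in {0}.
Read 'c': 0→{0, 2}; union {0, 2}; ε-closure = {0, 2, 3}.
Read 'b': 0→{2}, 2→{2}, 3→{2}; union {2}; ε-closure = {2, 3}.
Read 'c': 2→{3}, 3→{0, 1}; union {0, 1, 3}; ε-closure = {0, 1, 2, 3}.
None of the earlier sets intersect F, but {0, 1, 2, 3} does.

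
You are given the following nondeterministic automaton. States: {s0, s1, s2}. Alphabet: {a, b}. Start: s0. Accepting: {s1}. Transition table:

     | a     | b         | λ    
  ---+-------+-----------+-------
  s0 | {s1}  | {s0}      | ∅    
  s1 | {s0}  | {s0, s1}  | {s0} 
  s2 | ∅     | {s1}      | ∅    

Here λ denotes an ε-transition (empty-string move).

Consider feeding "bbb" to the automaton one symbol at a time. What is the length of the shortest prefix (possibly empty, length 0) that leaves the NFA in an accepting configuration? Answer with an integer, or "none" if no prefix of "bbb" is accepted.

Start in {s0}.
Read 'b': s0→{s0}; now {s0}.
Read 'b': s0→{s0}; now {s0}.
Read 'b': s0→{s0}; now {s0}.
No reachable set along the way intersects F.

none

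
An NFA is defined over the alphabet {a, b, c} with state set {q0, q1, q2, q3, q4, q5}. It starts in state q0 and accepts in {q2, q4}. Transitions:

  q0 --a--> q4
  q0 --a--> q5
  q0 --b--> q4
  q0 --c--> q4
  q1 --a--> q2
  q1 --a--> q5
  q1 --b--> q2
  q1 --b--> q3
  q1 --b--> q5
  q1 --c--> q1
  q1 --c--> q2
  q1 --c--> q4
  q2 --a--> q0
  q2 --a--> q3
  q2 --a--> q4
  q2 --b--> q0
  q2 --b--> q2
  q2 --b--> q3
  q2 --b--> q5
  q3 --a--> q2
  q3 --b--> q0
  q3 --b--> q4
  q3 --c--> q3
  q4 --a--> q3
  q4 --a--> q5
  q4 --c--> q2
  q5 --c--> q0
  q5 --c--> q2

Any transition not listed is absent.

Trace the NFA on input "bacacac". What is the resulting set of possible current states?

Start in {q0}.
Read 'b': q0→{q4}; now {q4}.
Read 'a': q4→{q3, q5}; now {q3, q5}.
Read 'c': q3→{q3}, q5→{q0, q2}; now {q0, q2, q3}.
Read 'a': q0→{q4, q5}, q2→{q0, q3, q4}, q3→{q2}; now {q0, q2, q3, q4, q5}.
Read 'c': q0→{q4}, q2→∅, q3→{q3}, q4→{q2}, q5→{q0, q2}; now {q0, q2, q3, q4}.
Read 'a': q0→{q4, q5}, q2→{q0, q3, q4}, q3→{q2}, q4→{q3, q5}; now {q0, q2, q3, q4, q5}.
Read 'c': q0→{q4}, q2→∅, q3→{q3}, q4→{q2}, q5→{q0, q2}; now {q0, q2, q3, q4}.

{q0, q2, q3, q4}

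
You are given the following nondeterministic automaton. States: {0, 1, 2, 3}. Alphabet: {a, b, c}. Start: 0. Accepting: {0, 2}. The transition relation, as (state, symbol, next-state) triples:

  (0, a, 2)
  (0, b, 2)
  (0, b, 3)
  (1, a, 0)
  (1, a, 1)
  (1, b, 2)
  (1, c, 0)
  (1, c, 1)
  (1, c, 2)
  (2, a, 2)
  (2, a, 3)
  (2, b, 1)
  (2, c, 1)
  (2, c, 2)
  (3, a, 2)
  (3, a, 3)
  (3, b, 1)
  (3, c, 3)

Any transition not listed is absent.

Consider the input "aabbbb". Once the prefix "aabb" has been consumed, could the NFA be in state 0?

No

Start in {0}.
Read 'a': 0→{2}; now {2}.
Read 'a': 2→{2, 3}; now {2, 3}.
Read 'b': 2→{1}, 3→{1}; now {1}.
Read 'b': 1→{2}; now {2}.
State 0 is not in {2}.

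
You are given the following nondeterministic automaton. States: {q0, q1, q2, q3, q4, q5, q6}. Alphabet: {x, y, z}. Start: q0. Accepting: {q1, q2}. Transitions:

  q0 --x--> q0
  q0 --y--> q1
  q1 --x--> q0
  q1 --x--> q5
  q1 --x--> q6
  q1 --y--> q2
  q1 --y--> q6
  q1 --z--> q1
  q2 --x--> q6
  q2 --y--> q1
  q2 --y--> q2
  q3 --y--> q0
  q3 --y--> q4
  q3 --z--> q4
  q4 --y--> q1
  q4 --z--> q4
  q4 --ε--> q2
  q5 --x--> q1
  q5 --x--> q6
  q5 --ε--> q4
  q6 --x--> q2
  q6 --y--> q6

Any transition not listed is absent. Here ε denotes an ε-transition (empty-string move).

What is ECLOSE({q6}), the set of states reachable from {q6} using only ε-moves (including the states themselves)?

{q6}

Begin with {q6}.
No ε-moves leave this set, so the closure equals the set itself.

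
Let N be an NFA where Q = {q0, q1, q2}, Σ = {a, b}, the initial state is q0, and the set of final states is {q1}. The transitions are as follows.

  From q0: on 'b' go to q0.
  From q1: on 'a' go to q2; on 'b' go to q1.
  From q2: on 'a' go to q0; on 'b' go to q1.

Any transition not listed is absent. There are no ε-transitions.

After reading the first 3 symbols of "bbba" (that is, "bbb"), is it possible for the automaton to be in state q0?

Yes

Start in {q0}.
Read 'b': q0→{q0}; now {q0}.
Read 'b': q0→{q0}; now {q0}.
Read 'b': q0→{q0}; now {q0}.
State q0 is in {q0}.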